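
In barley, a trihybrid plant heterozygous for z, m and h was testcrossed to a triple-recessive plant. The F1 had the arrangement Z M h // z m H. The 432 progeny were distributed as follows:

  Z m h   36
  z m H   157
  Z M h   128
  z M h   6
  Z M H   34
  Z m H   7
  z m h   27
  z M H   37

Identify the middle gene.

z

The two rarest classes, z M h and Z m H, are the double crossovers. Comparing them with the parentals, only the z allele has switched, so z is the middle locus and the order is m – z – h.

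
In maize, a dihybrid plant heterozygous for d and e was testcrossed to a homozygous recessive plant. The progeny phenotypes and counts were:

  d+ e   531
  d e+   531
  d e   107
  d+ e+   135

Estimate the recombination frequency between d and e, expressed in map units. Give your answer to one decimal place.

The two most frequent classes, d+ e (531) and d e+ (531), are the parental types, so the F1 was d+ e / d e+.
The recombinant classes are d+ e+ and d e: 135 + 107 = 242.
Recombination frequency = 242/1304 = 0.1856 ≈ 18.6%, i.e. 18.6 map units.

18.6 map units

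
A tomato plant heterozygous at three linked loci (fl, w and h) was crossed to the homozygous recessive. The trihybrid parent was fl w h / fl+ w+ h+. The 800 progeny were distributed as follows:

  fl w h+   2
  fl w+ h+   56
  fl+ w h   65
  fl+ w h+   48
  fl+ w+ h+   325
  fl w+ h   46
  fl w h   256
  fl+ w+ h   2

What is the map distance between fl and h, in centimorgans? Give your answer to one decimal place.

15.6 centimorgans

The two rarest classes, fl w h+ and fl+ w+ h, are the double crossovers. Comparing them with the parentals, only the h allele has switched, so h is the middle locus and the order is w – h – fl.
Crossovers in the h–fl interval produce the single-crossover classes fl+ w h and fl w+ h+ (65 + 56 = 121) plus the double crossovers (4).
RF(h–fl) = (121 + 4) / 800 = 125/800 = 0.1562 → 15.6 centimorgans.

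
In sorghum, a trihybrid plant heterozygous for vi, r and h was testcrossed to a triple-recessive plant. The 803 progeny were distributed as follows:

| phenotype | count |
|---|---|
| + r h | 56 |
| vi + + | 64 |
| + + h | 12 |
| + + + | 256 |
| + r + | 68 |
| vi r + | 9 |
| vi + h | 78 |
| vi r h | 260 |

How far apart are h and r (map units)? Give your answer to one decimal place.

The two most frequent reciprocal classes, vi r h and + + +, are the parental types, so the F1 was vi r h / + + +.
The two rarest classes, vi r + and + + h, are the double crossovers. Comparing them with the parentals, only the h allele has switched, so h is the middle locus and the order is r – h – vi.
Crossovers in the r–h interval produce the single-crossover classes vi + h and + r + (78 + 68 = 146) plus the double crossovers (21).
RF(r–h) = (146 + 21) / 803 = 167/803 = 0.2080 → 20.8 map units.

20.8 map units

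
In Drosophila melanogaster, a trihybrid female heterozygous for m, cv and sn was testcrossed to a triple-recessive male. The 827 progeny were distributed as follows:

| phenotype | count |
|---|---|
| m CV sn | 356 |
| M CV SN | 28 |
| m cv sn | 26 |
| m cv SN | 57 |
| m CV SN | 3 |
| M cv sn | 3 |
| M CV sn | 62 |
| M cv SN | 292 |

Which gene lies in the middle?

The two most frequent reciprocal classes, m CV sn and M cv SN, are the parental types, so the F1 was m CV sn / M cv SN.
The two rarest classes, m CV SN and M cv sn, are the double crossovers. Comparing them with the parentals, only the sn allele has switched, so sn is the middle locus and the order is m – sn – cv.

sn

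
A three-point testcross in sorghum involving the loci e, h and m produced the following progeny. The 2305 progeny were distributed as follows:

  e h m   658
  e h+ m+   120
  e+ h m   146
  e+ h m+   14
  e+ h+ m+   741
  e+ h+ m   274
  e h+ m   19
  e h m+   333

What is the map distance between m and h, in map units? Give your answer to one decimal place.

27.8 map units

The two most frequent reciprocal classes, e+ h+ m+ and e h m, are the parental types, so the F1 was e+ h+ m+ / e h m.
The two rarest classes, e+ h m+ and e h+ m, are the double crossovers. Comparing them with the parentals, only the h allele has switched, so h is the middle locus and the order is m – h – e.
Crossovers in the m–h interval produce the single-crossover classes e+ h+ m and e h m+ (274 + 333 = 607) plus the double crossovers (33).
RF(m–h) = (607 + 33) / 2305 = 640/2305 = 0.2777 → 27.8 map units.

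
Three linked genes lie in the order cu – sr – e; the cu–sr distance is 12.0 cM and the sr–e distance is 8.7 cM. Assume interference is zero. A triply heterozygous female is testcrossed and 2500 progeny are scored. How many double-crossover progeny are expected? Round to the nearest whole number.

Map distances give recombination frequencies of 0.120 and 0.087 for the two intervals.
With no interference, expected double-crossover frequency = 0.120 × 0.087 = 0.01044.
Expected number = 0.01044 × 2500 = 26.10 ≈ 26.

26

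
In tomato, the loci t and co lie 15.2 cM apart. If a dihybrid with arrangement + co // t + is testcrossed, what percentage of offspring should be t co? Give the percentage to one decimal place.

A map distance of 15.2 cM corresponds to a recombination frequency of 0.152.
The F1 is + co / t +, so t co is a recombinant gamete class with expected frequency r/2 = 0.152/2 = 0.0760.
That is 0.0760 = 7.6% of the progeny.

7.6%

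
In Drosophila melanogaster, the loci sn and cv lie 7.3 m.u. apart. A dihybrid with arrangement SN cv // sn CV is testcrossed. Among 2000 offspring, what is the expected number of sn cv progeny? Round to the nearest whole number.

A map distance of 7.3 m.u. corresponds to a recombination frequency of 0.073.
The F1 is SN cv / sn CV, so sn cv is a recombinant gamete class with expected frequency r/2 = 0.073/2 = 0.0365.
Expected number = 0.0365 × 2000 = 73.00 ≈ 73.

73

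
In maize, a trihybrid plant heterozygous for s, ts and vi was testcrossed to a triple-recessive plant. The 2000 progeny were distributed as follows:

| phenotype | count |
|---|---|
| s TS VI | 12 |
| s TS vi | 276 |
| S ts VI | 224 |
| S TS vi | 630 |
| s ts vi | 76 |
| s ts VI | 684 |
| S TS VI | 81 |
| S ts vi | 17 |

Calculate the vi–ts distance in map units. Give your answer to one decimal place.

9.3 map units

The two most frequent reciprocal classes, S TS vi and s ts VI, are the parental types, so the F1 was S TS vi / s ts VI.
The two rarest classes, S ts vi and s TS VI, are the double crossovers. Comparing them with the parentals, only the ts allele has switched, so ts is the middle locus and the order is vi – ts – s.
Crossovers in the vi–ts interval produce the single-crossover classes S TS VI and s ts vi (81 + 76 = 157) plus the double crossovers (29).
RF(vi–ts) = (157 + 29) / 2000 = 186/2000 = 0.0930 → 9.3 map units.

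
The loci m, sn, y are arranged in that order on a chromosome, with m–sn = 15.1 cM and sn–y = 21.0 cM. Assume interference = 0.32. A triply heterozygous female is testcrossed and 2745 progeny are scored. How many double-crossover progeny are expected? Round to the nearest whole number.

59

Map distances give recombination frequencies of 0.151 and 0.210 for the two intervals.
With interference 0.32 (so coincidence = 0.68), expected double-crossover frequency = 0.151 × 0.210 × 0.68 = 0.02156.
Expected number = 0.02156 × 2745 = 59.19 ≈ 59.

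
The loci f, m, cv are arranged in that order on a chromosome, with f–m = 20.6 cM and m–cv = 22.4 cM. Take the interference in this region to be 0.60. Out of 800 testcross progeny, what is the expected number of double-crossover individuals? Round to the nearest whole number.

Map distances give recombination frequencies of 0.206 and 0.224 for the two intervals.
With interference 0.60 (so coincidence = 0.40), expected double-crossover frequency = 0.206 × 0.224 × 0.40 = 0.01846.
Expected number = 0.01846 × 800 = 14.77 ≈ 15.

15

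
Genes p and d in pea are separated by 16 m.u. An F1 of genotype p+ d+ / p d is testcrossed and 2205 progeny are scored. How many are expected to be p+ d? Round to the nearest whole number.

176

A map distance of 16 m.u. corresponds to a recombination frequency of 0.160.
The F1 is p+ d+ / p d, so p+ d is a recombinant gamete class with expected frequency r/2 = 0.160/2 = 0.0800.
Expected number = 0.0800 × 2205 = 176.40 ≈ 176.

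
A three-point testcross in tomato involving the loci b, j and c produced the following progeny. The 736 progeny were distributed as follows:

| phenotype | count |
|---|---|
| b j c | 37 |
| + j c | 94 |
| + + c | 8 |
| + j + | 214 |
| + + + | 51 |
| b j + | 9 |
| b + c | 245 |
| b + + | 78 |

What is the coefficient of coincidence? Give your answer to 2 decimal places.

The two most frequent reciprocal classes, b + c and + j +, are the parental types, so the F1 was b + c / + j +.
The two rarest classes, + + c and b j +, are the double crossovers. Comparing them with the parentals, only the b allele has switched, so b is the middle locus and the order is j – b – c.
j–b: (88 + 17)/736 = 0.1427; b–c: (172 + 17)/736 = 0.2568.
Expected DCO frequency = 0.1427 × 0.2568 ≈ 0.03665; observed = 17/736 ≈ 0.02310.
Coefficient of coincidence = 0.02310/0.03665 ≈ 0.63.

0.63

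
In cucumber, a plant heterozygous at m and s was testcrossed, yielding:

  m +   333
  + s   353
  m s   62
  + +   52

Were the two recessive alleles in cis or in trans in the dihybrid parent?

trans

The two most frequent classes are + s (353) and m + (333); these are the parental (non-recombinant) types.
So the F1 carried + s on one chromosome and m + on the other — the recessive alleles are on opposite chromosomes (trans / repulsion).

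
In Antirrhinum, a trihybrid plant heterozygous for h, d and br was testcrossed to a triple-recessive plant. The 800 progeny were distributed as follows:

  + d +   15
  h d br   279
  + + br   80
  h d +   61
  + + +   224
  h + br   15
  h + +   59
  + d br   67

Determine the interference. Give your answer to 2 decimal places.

The two most frequent reciprocal classes, h d br and + + +, are the parental types, so the F1 was h d br / + + +.
The two rarest classes, h + br and + d +, are the double crossovers. Comparing them with the parentals, only the d allele has switched, so d is the middle locus and the order is h – d – br.
h–d: (126 + 30)/800 = 0.1950; d–br: (141 + 30)/800 = 0.2137.
Expected DCO frequency = 0.1950 × 0.2137 ≈ 0.04167; observed = 30/800 ≈ 0.03750.
Coefficient of coincidence = 0.03750/0.04167 ≈ 0.90; interference = 1 − 0.90 = 0.10.

0.10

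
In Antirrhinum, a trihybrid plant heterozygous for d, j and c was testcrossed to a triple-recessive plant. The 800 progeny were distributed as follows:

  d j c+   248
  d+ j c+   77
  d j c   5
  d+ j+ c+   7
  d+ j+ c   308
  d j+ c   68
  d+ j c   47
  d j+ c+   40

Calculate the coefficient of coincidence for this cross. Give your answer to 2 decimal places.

The two most frequent reciprocal classes, d j c+ and d+ j+ c, are the parental types, so the F1 was d j c+ / d+ j+ c.
The two rarest classes, d j c and d+ j+ c+, are the double crossovers. Comparing them with the parentals, only the c allele has switched, so c is the middle locus and the order is d – c – j.
d–c: (145 + 12)/800 = 0.1963; c–j: (87 + 12)/800 = 0.1237.
Expected DCO frequency = 0.1963 × 0.1237 ≈ 0.02428; observed = 12/800 ≈ 0.01500.
Coefficient of coincidence = 0.01500/0.02428 ≈ 0.62.

0.62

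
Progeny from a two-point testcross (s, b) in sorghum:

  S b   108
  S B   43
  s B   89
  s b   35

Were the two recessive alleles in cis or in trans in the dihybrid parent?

The two most frequent classes are S b (108) and s B (89); these are the parental (non-recombinant) types.
So the F1 carried S b on one chromosome and s B on the other — the recessive alleles are on opposite chromosomes (trans / repulsion).

trans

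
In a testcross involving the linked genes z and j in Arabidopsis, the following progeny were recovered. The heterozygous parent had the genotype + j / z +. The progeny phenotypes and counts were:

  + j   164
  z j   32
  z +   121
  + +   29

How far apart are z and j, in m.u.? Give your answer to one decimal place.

The recombinant classes are + + and z j: 29 + 32 = 61.
Recombination frequency = 61/346 = 0.1763 ≈ 17.6%, i.e. 17.6 m.u.

17.6 m.u.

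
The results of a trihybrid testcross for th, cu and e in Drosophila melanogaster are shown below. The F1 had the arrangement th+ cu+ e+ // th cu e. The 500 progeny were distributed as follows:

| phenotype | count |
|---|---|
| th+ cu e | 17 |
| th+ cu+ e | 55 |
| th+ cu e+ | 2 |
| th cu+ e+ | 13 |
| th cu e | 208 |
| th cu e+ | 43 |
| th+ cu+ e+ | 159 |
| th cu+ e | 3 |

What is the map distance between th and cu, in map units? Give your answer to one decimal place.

7.0 map units

The two rarest classes, th+ cu e+ and th cu+ e, are the double crossovers. Comparing them with the parentals, only the cu allele has switched, so cu is the middle locus and the order is e – cu – th.
Crossovers in the cu–th interval produce the single-crossover classes th cu+ e+ and th+ cu e (13 + 17 = 30) plus the double crossovers (5).
RF(cu–th) = (30 + 5) / 500 = 35/500 = 0.0700 → 7.0 map units.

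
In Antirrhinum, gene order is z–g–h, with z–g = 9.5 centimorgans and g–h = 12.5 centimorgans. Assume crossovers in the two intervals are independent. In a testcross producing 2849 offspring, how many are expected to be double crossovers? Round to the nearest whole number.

Map distances give recombination frequencies of 0.095 and 0.125 for the two intervals.
With no interference, expected double-crossover frequency = 0.095 × 0.125 = 0.01188.
Expected number = 0.01188 × 2849 = 33.83 ≈ 34.

34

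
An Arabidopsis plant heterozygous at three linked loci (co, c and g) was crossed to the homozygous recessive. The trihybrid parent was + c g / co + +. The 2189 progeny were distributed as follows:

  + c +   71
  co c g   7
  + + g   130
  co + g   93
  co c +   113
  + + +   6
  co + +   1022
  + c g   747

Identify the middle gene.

co

The two rarest classes, co c g and + + +, are the double crossovers. Comparing them with the parentals, only the co allele has switched, so co is the middle locus and the order is c – co – g.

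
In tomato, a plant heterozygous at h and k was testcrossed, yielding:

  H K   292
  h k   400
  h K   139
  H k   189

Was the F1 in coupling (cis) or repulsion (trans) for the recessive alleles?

cis

The two most frequent classes are H K (292) and h k (400); these are the parental (non-recombinant) types.
So the F1 carried H K on one chromosome and h k on the other — the recessive alleles are on the same chromosome (cis / coupling).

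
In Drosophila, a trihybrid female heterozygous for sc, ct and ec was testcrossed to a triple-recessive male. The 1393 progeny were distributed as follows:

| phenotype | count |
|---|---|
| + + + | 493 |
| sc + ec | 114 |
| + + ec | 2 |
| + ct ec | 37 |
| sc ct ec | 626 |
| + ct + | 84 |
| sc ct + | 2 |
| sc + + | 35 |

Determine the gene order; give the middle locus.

ec

The two most frequent reciprocal classes, + + + and sc ct ec, are the parental types, so the F1 was + + + / sc ct ec.
The two rarest classes, + + ec and sc ct +, are the double crossovers. Comparing them with the parentals, only the ec allele has switched, so ec is the middle locus and the order is ct – ec – sc.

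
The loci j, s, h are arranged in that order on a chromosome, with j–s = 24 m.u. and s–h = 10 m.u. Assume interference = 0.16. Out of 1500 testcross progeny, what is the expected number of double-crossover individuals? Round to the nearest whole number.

Map distances give recombination frequencies of 0.240 and 0.100 for the two intervals.
With interference 0.16 (so coincidence = 0.84), expected double-crossover frequency = 0.240 × 0.100 × 0.84 = 0.02016.
Expected number = 0.02016 × 1500 = 30.24 ≈ 30.

30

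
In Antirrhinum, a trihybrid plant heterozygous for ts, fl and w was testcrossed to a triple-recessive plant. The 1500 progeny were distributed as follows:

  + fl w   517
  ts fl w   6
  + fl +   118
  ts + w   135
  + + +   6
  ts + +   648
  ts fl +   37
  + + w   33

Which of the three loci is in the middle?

ts

The two most frequent reciprocal classes, ts + + and + fl w, are the parental types, so the F1 was ts + + / + fl w.
The two rarest classes, + + + and ts fl w, are the double crossovers. Comparing them with the parentals, only the ts allele has switched, so ts is the middle locus and the order is fl – ts – w.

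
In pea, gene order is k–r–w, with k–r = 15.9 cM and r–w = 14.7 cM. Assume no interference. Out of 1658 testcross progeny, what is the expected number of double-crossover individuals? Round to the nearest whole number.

Map distances give recombination frequencies of 0.159 and 0.147 for the two intervals.
With no interference, expected double-crossover frequency = 0.159 × 0.147 = 0.02337.
Expected number = 0.02337 × 1658 = 38.75 ≈ 39.

39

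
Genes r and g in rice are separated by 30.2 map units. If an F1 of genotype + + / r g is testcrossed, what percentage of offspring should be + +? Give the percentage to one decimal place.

A map distance of 30.2 map units corresponds to a recombination frequency of 0.302.
The F1 is + + / r g, so + + is a parental gamete class with expected frequency (1 − r)/2 = 0.698/2 = 0.3490.
That is 0.3490 = 34.9% of the progeny.

34.9%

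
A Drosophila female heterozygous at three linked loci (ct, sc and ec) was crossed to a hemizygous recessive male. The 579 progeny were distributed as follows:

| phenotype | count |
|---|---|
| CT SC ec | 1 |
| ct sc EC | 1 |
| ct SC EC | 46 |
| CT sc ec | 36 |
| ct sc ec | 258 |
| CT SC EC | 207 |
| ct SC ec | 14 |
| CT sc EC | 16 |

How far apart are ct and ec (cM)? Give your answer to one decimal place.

The two most frequent reciprocal classes, CT SC EC and ct sc ec, are the parental types, so the F1 was CT SC EC / ct sc ec.
The two rarest classes, CT SC ec and ct sc EC, are the double crossovers. Comparing them with the parentals, only the ec allele has switched, so ec is the middle locus and the order is ct – ec – sc.
Crossovers in the ct–ec interval produce the single-crossover classes ct SC EC and CT sc ec (46 + 36 = 82) plus the double crossovers (2).
RF(ct–ec) = (82 + 2) / 579 = 84/579 = 0.1451 → 14.5 cM.

14.5 cM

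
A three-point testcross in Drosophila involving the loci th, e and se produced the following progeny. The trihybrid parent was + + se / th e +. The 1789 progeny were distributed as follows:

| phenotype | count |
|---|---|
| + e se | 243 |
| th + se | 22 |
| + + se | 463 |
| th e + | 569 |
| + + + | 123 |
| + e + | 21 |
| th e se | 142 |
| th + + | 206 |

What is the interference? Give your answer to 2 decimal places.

The two rarest classes, th + se and + e +, are the double crossovers. Comparing them with the parentals, only the th allele has switched, so th is the middle locus and the order is e – th – se.
e–th: (449 + 43)/1789 = 0.2750; th–se: (265 + 43)/1789 = 0.1722.
Expected DCO frequency = 0.2750 × 0.1722 ≈ 0.04736; observed = 43/1789 ≈ 0.02404.
Coefficient of coincidence = 0.02404/0.04736 ≈ 0.51; interference = 1 − 0.51 = 0.49.

0.49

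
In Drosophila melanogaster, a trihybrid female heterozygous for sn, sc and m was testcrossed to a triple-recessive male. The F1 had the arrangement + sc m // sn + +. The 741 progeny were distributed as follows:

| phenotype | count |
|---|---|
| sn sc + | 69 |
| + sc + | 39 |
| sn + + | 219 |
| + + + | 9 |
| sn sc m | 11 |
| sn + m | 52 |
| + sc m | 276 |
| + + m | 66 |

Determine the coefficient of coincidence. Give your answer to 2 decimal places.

0.86

The two rarest classes, sn sc m and + + +, are the double crossovers. Comparing them with the parentals, only the sn allele has switched, so sn is the middle locus and the order is m – sn – sc.
m–sn: (91 + 20)/741 = 0.1498; sn–sc: (135 + 20)/741 = 0.2092.
Expected DCO frequency = 0.1498 × 0.2092 ≈ 0.03134; observed = 20/741 ≈ 0.02699.
Coefficient of coincidence = 0.02699/0.03134 ≈ 0.86.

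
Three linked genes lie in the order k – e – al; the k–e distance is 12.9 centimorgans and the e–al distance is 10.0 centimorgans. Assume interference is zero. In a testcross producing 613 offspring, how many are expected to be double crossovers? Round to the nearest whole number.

8

Map distances give recombination frequencies of 0.129 and 0.100 for the two intervals.
With no interference, expected double-crossover frequency = 0.129 × 0.100 = 0.01290.
Expected number = 0.01290 × 613 = 7.91 ≈ 8.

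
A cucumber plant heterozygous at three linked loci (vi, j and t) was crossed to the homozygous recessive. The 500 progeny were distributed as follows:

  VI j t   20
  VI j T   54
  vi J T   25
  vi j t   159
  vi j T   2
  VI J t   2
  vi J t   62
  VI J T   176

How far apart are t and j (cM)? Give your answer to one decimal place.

The two most frequent reciprocal classes, vi j t and VI J T, are the parental types, so the F1 was vi j t / VI J T.
The two rarest classes, vi j T and VI J t, are the double crossovers. Comparing them with the parentals, only the t allele has switched, so t is the middle locus and the order is j – t – vi.
Crossovers in the j–t interval produce the single-crossover classes vi J t and VI j T (62 + 54 = 116) plus the double crossovers (4).
RF(j–t) = (116 + 4) / 500 = 120/500 = 0.2400 → 24.0 cM.

24.0 cM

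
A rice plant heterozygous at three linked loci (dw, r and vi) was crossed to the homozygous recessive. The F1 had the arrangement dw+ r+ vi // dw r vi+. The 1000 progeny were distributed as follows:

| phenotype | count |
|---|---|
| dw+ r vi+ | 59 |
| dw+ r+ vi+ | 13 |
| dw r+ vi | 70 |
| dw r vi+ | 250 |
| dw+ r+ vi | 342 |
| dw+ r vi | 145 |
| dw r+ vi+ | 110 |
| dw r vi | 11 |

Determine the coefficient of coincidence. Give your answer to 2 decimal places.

The two rarest classes, dw+ r+ vi+ and dw r vi, are the double crossovers. Comparing them with the parentals, only the vi allele has switched, so vi is the middle locus and the order is dw – vi – r.
dw–vi: (129 + 24)/1000 = 0.1530; vi–r: (255 + 24)/1000 = 0.2790.
Expected DCO frequency = 0.1530 × 0.2790 ≈ 0.04269; observed = 24/1000 ≈ 0.02400.
Coefficient of coincidence = 0.02400/0.04269 ≈ 0.56.

0.56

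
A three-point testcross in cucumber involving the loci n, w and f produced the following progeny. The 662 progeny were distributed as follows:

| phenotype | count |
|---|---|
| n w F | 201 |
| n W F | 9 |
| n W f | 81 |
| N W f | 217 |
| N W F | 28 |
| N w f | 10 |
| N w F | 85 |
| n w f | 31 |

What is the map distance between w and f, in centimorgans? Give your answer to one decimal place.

11.8 centimorgans

The two most frequent reciprocal classes, N W f and n w F, are the parental types, so the F1 was N W f / n w F.
The two rarest classes, N w f and n W F, are the double crossovers. Comparing them with the parentals, only the w allele has switched, so w is the middle locus and the order is f – w – n.
Crossovers in the f–w interval produce the single-crossover classes N W F and n w f (28 + 31 = 59) plus the double crossovers (19).
RF(f–w) = (59 + 19) / 662 = 78/662 = 0.1178 → 11.8 centimorgans.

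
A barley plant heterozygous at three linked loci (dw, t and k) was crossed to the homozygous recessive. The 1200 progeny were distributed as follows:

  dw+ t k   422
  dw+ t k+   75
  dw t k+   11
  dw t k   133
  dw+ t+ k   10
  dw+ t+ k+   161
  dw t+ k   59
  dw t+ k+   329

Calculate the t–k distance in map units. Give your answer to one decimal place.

The two most frequent reciprocal classes, dw t+ k+ and dw+ t k, are the parental types, so the F1 was dw t+ k+ / dw+ t k.
The two rarest classes, dw t k+ and dw+ t+ k, are the double crossovers. Comparing them with the parentals, only the t allele has switched, so t is the middle locus and the order is dw – t – k.
Crossovers in the t–k interval produce the single-crossover classes dw t+ k and dw+ t k+ (59 + 75 = 134) plus the double crossovers (21).
RF(t–k) = (134 + 21) / 1200 = 155/1200 = 0.1292 → 12.9 map units.

12.9 map units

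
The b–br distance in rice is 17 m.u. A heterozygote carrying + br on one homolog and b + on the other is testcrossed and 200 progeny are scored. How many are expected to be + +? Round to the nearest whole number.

A map distance of 17 m.u. corresponds to a recombination frequency of 0.170.
The F1 is + br / b +, so + + is a recombinant gamete class with expected frequency r/2 = 0.170/2 = 0.0850.
Expected number = 0.0850 × 200 = 17.00 ≈ 17.

17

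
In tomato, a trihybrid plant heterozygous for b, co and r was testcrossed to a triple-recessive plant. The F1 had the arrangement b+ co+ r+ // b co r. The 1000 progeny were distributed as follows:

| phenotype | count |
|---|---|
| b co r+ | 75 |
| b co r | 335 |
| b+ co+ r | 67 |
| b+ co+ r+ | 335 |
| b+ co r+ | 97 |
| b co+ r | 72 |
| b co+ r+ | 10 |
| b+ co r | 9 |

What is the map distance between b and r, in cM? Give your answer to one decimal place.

16.1 cM

The two rarest classes, b co+ r+ and b+ co r, are the double crossovers. Comparing them with the parentals, only the b allele has switched, so b is the middle locus and the order is r – b – co.
Crossovers in the r–b interval produce the single-crossover classes b+ co+ r and b co r+ (67 + 75 = 142) plus the double crossovers (19).
RF(r–b) = (142 + 19) / 1000 = 161/1000 = 0.1610 → 16.1 cM.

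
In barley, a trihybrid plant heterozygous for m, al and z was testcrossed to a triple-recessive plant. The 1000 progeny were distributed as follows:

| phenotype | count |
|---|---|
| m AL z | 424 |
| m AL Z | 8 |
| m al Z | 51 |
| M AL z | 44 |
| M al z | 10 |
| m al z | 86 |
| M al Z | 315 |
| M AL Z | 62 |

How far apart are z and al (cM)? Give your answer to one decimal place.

16.6 cM

The two most frequent reciprocal classes, M al Z and m AL z, are the parental types, so the F1 was M al Z / m AL z.
The two rarest classes, M al z and m AL Z, are the double crossovers. Comparing them with the parentals, only the z allele has switched, so z is the middle locus and the order is al – z – m.
Crossovers in the al–z interval produce the single-crossover classes M AL Z and m al z (62 + 86 = 148) plus the double crossovers (18).
RF(al–z) = (148 + 18) / 1000 = 166/1000 = 0.1660 → 16.6 cM.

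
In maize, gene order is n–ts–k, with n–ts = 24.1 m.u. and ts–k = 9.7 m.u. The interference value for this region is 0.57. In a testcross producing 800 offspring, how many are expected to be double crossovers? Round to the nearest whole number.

8

Map distances give recombination frequencies of 0.241 and 0.097 for the two intervals.
With interference 0.57 (so coincidence = 0.43), expected double-crossover frequency = 0.241 × 0.097 × 0.43 = 0.01005.
Expected number = 0.01005 × 800 = 8.04 ≈ 8.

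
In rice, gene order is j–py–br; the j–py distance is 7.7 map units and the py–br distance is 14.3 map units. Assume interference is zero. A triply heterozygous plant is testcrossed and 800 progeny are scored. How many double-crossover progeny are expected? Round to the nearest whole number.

Map distances give recombination frequencies of 0.077 and 0.143 for the two intervals.
With no interference, expected double-crossover frequency = 0.077 × 0.143 = 0.01101.
Expected number = 0.01101 × 800 = 8.81 ≈ 9.

9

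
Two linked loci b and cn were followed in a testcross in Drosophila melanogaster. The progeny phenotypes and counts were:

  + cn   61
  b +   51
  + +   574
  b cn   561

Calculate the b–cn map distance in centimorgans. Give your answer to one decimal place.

The two most frequent classes, + + (574) and b cn (561), are the parental types, so the F1 was + + / b cn.
The recombinant classes are + cn and b +: 61 + 51 = 112.
Recombination frequency = 112/1247 = 0.0898 ≈ 9.0%, i.e. 9.0 centimorgans.

9.0 centimorgans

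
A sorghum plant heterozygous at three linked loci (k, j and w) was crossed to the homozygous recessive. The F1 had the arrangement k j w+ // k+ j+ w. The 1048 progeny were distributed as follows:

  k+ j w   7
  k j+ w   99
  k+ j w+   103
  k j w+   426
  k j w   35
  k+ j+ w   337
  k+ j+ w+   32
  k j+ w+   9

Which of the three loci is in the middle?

The two rarest classes, k j+ w+ and k+ j w, are the double crossovers. Comparing them with the parentals, only the j allele has switched, so j is the middle locus and the order is w – j – k.

j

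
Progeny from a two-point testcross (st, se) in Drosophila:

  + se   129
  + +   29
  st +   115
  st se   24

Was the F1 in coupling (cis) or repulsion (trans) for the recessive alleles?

The two most frequent classes are + se (129) and st + (115); these are the parental (non-recombinant) types.
So the F1 carried + se on one chromosome and st + on the other — the recessive alleles are on opposite chromosomes (trans / repulsion).

trans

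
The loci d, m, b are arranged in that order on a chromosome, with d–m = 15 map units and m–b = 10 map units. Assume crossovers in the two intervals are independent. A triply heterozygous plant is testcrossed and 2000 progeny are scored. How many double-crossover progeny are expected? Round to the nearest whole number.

Map distances give recombination frequencies of 0.150 and 0.100 for the two intervals.
With no interference, expected double-crossover frequency = 0.150 × 0.100 = 0.01500.
Expected number = 0.01500 × 2000 = 30.00 ≈ 30.

30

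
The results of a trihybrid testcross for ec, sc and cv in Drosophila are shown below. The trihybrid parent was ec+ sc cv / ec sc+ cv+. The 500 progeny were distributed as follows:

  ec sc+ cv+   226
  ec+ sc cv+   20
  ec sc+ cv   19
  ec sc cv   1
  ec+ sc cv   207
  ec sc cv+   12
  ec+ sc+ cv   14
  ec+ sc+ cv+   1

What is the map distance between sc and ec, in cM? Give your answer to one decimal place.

5.6 cM

The two rarest classes, ec sc cv and ec+ sc+ cv+, are the double crossovers. Comparing them with the parentals, only the ec allele has switched, so ec is the middle locus and the order is cv – ec – sc.
Crossovers in the ec–sc interval produce the single-crossover classes ec+ sc+ cv and ec sc cv+ (14 + 12 = 26) plus the double crossovers (2).
RF(ec–sc) = (26 + 2) / 500 = 28/500 = 0.0560 → 5.6 cM.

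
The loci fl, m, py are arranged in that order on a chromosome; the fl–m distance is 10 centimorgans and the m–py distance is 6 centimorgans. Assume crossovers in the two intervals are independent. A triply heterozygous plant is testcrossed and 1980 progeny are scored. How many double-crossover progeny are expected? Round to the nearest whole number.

Map distances give recombination frequencies of 0.100 and 0.060 for the two intervals.
With no interference, expected double-crossover frequency = 0.100 × 0.060 = 0.00600.
Expected number = 0.00600 × 1980 = 11.88 ≈ 12.

12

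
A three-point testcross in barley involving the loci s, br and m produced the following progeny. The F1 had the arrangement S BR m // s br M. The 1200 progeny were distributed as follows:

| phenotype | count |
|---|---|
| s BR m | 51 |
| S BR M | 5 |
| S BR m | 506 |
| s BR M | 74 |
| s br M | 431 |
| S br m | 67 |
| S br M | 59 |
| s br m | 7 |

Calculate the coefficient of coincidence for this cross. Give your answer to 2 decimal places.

0.77

The two rarest classes, S BR M and s br m, are the double crossovers. Comparing them with the parentals, only the m allele has switched, so m is the middle locus and the order is br – m – s.
br–m: (141 + 12)/1200 = 0.1275; m–s: (110 + 12)/1200 = 0.1017.
Expected DCO frequency = 0.1275 × 0.1017 ≈ 0.01297; observed = 12/1200 ≈ 0.01000.
Coefficient of coincidence = 0.01000/0.01297 ≈ 0.77.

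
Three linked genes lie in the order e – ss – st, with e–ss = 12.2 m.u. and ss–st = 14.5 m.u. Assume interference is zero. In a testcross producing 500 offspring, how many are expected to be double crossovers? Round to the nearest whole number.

9

Map distances give recombination frequencies of 0.122 and 0.145 for the two intervals.
With no interference, expected double-crossover frequency = 0.122 × 0.145 = 0.01769.
Expected number = 0.01769 × 500 = 8.84 ≈ 9.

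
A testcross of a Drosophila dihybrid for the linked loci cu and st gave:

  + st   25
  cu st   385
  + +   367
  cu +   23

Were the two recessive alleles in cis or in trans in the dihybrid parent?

The two most frequent classes are + + (367) and cu st (385); these are the parental (non-recombinant) types.
So the F1 carried + + on one chromosome and cu st on the other — the recessive alleles are on the same chromosome (cis / coupling).

cis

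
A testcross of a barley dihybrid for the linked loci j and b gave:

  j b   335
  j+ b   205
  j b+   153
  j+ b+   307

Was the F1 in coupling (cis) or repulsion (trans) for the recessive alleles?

cis

The two most frequent classes are j+ b+ (307) and j b (335); these are the parental (non-recombinant) types.
So the F1 carried j+ b+ on one chromosome and j b on the other — the recessive alleles are on the same chromosome (cis / coupling).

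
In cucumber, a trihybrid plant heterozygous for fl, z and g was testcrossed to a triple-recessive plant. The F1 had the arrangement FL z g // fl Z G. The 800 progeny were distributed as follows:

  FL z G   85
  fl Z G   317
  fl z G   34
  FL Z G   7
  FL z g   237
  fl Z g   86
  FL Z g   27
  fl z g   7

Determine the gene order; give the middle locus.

fl

The two rarest classes, fl z g and FL Z G, are the double crossovers. Comparing them with the parentals, only the fl allele has switched, so fl is the middle locus and the order is g – fl – z.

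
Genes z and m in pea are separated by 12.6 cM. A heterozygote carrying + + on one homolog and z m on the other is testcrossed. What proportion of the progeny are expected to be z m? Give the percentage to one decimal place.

A map distance of 12.6 cM corresponds to a recombination frequency of 0.126.
The F1 is + + / z m, so z m is a parental gamete class with expected frequency (1 − r)/2 = 0.874/2 = 0.4370.
That is 0.4370 = 43.7% of the progeny.

43.7%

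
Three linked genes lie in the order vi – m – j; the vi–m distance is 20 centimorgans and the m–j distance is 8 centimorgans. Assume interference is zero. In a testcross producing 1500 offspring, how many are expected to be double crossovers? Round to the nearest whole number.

24

Map distances give recombination frequencies of 0.200 and 0.080 for the two intervals.
With no interference, expected double-crossover frequency = 0.200 × 0.080 = 0.01600.
Expected number = 0.01600 × 1500 = 24.00 ≈ 24.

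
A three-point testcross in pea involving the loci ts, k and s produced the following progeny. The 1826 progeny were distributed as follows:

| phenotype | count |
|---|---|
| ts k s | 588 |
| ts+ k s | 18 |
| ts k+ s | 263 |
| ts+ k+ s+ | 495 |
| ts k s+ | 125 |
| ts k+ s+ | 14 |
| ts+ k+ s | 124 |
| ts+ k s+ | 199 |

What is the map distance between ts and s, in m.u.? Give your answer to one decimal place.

15.4 m.u.

The two most frequent reciprocal classes, ts+ k+ s+ and ts k s, are the parental types, so the F1 was ts+ k+ s+ / ts k s.
The two rarest classes, ts k+ s+ and ts+ k s, are the double crossovers. Comparing them with the parentals, only the ts allele has switched, so ts is the middle locus and the order is k – ts – s.
Crossovers in the ts–s interval produce the single-crossover classes ts+ k+ s and ts k s+ (124 + 125 = 249) plus the double crossovers (32).
RF(ts–s) = (249 + 32) / 1826 = 281/1826 = 0.1539 → 15.4 m.u.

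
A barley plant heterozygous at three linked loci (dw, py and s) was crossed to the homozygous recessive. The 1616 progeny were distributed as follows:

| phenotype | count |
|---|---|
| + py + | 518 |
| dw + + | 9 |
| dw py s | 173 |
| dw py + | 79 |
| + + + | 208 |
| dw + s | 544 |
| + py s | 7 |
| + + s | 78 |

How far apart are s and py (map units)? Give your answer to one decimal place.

24.6 map units

The two most frequent reciprocal classes, + py + and dw + s, are the parental types, so the F1 was + py + / dw + s.
The two rarest classes, + py s and dw + +, are the double crossovers. Comparing them with the parentals, only the s allele has switched, so s is the middle locus and the order is dw – s – py.
Crossovers in the s–py interval produce the single-crossover classes + + + and dw py s (208 + 173 = 381) plus the double crossovers (16).
RF(s–py) = (381 + 16) / 1616 = 397/1616 = 0.2457 → 24.6 map units.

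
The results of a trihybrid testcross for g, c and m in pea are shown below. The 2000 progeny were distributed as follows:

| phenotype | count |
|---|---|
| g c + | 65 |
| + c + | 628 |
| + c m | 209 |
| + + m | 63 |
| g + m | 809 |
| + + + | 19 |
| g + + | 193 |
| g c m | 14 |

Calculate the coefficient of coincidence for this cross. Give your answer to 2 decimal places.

0.94

The two most frequent reciprocal classes, g + m and + c +, are the parental types, so the F1 was g + m / + c +.
The two rarest classes, g c m and + + +, are the double crossovers. Comparing them with the parentals, only the c allele has switched, so c is the middle locus and the order is g – c – m.
g–c: (128 + 33)/2000 = 0.0805; c–m: (402 + 33)/2000 = 0.2175.
Expected DCO frequency = 0.0805 × 0.2175 ≈ 0.01751; observed = 33/2000 ≈ 0.01650.
Coefficient of coincidence = 0.01650/0.01751 ≈ 0.94.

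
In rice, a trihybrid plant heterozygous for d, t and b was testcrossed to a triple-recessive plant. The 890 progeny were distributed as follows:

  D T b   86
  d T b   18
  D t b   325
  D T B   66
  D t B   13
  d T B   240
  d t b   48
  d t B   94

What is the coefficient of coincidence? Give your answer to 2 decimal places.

0.90

The two most frequent reciprocal classes, d T B and D t b, are the parental types, so the F1 was d T B / D t b.
The two rarest classes, d T b and D t B, are the double crossovers. Comparing them with the parentals, only the b allele has switched, so b is the middle locus and the order is t – b – d.
t–b: (180 + 31)/890 = 0.2371; b–d: (114 + 31)/890 = 0.1629.
Expected DCO frequency = 0.2371 × 0.1629 ≈ 0.03862; observed = 31/890 ≈ 0.03483.
Coefficient of coincidence = 0.03483/0.03862 ≈ 0.90.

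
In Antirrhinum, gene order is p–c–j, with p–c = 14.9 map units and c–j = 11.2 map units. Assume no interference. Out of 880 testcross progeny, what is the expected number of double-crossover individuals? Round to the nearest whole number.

15

Map distances give recombination frequencies of 0.149 and 0.112 for the two intervals.
With no interference, expected double-crossover frequency = 0.149 × 0.112 = 0.01669.
Expected number = 0.01669 × 880 = 14.69 ≈ 15.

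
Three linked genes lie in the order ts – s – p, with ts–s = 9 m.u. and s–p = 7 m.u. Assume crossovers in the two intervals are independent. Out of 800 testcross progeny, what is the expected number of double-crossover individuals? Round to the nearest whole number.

Map distances give recombination frequencies of 0.090 and 0.070 for the two intervals.
With no interference, expected double-crossover frequency = 0.090 × 0.070 = 0.00630.
Expected number = 0.00630 × 800 = 5.04 ≈ 5.

5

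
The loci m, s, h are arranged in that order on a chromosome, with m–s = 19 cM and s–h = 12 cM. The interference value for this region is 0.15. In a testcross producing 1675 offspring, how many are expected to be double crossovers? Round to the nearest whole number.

Map distances give recombination frequencies of 0.190 and 0.120 for the two intervals.
With interference 0.15 (so coincidence = 0.85), expected double-crossover frequency = 0.190 × 0.120 × 0.85 = 0.01938.
Expected number = 0.01938 × 1675 = 32.46 ≈ 32.

32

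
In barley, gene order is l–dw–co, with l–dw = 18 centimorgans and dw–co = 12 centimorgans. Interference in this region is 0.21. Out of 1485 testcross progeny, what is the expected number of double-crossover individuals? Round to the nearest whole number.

Map distances give recombination frequencies of 0.180 and 0.120 for the two intervals.
With interference 0.21 (so coincidence = 0.79), expected double-crossover frequency = 0.180 × 0.120 × 0.79 = 0.01706.
Expected number = 0.01706 × 1485 = 25.34 ≈ 25.

25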